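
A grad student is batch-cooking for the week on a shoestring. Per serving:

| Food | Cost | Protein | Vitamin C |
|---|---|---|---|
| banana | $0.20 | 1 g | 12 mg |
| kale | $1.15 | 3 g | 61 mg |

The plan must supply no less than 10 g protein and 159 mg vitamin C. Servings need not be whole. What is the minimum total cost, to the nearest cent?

Check every corner: each single food scaled to meet both minima, and each pair solved so both constraints bind.
banana only: max(10/1, 159/12) = 13.25 servings → $2.65.
kale only: max(10/3, 159/61) = 3.333 servings → $3.83.
banana + kale with both tight: 5.32 servings and 1.56 servings → $2.86.
Cheapest feasible corner: $2.65.

$2.65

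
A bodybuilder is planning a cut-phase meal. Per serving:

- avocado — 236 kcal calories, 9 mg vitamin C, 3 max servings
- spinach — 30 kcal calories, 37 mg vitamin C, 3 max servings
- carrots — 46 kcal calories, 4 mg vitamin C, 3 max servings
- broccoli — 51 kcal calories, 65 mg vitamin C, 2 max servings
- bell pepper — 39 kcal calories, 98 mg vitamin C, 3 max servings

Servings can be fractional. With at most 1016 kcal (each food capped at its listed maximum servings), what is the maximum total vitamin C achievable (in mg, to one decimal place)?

568.7 mg

Vitamin C per kcal: bell pepper 2.513, broccoli 1.275, spinach 1.233, carrots 0.08696, avocado 0.03814.
Take 3 servings of bell pepper: uses 117 kcal, +294.0 mg vitamin C (running total 294.0 mg).
Take 2 servings of broccoli: uses 102 kcal, +130.0 mg vitamin C (running total 424.0 mg).
Take 3 servings of spinach: uses 90 kcal, +111.0 mg vitamin C (running total 535.0 mg).
Take 3 servings of carrots: uses 138 kcal, +12.0 mg vitamin C (running total 547.0 mg).
Take 2.411 servings of avocado: uses 569 kcal, +21.7 mg vitamin C (running total 568.7 mg).
Filling greedily by vitamin C-per-kcal is optimal for one linear limit, giving 568.7 mg.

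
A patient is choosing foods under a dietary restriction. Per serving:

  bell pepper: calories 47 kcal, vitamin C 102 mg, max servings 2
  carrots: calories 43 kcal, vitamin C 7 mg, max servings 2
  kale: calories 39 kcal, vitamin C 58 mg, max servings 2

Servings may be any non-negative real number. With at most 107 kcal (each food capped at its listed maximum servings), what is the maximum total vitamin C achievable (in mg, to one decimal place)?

Vitamin C per kcal: bell pepper 2.17, kale 1.487, carrots 0.1628.
Take 2 servings of bell pepper: uses 94 kcal, +204.0 mg vitamin C (running total 204.0 mg).
Take 0.3333 servings of kale: uses 13 kcal, +19.3 mg vitamin C (running total 223.3 mg).
Filling greedily by vitamin C-per-kcal is optimal for one linear limit, giving 223.3 mg.

223.3 mg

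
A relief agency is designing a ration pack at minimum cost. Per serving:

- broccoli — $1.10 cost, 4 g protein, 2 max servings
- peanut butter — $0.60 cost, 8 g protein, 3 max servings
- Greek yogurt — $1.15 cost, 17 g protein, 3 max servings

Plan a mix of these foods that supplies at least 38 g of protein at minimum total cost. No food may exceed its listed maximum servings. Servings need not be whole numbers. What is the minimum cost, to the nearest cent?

$2.57

Cost per g of protein: Greek yogurt $0.0676, peanut butter $0.0750, broccoli $0.2750.
Take 2.235 servings of Greek yogurt: +38.0 g protein for $2.57 (total $2.57, still need 0.0 g).
Filling from the cheapest source first is optimal under one linear minimum: $2.57.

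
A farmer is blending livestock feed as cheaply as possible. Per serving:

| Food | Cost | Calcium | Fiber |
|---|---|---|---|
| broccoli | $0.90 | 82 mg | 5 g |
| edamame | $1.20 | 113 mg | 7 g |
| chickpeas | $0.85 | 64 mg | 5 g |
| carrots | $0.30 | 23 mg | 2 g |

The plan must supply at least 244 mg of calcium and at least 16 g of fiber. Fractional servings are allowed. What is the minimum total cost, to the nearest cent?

The cheapest plan sits at a corner of the feasible region — with two constraints it uses at most two foods.
broccoli only: max(244/82, 16/5) = 3.2 servings → $2.88.
edamame only: max(244/113, 16/7) = 2.286 servings → $2.74.
chickpeas only: max(244/64, 16/5) = 3.812 servings → $3.24.
carrots only: max(244/23, 16/2) = 10.61 servings → $3.18.
broccoli + edamame: intersection lies outside the first quadrant.
broccoli + chickpeas with both tight: 2.178 servings and 1.022 servings → $2.83.
broccoli + carrots with both tight: 2.449 servings and 1.878 servings → $2.77.
edamame + chickpeas with both tight: 1.675 servings and 0.8547 servings → $2.74.
edamame + carrots with both tight: 1.846 servings and 1.538 servings → $2.68.
chickpeas + carrots with both targets exact would need a negative amount; discard.
Cheapest feasible corner: $2.68.

$2.68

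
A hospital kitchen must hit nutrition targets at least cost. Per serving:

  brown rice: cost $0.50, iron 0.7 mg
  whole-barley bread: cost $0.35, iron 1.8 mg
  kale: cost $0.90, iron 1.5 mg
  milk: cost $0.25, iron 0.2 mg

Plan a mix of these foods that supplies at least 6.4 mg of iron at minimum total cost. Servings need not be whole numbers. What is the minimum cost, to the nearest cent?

$1.24

Cost per mg of iron: whole-barley bread $0.1944, kale $0.6000, brown rice $0.7143, milk $1.2500.
With no serving limits, use only whole-barley bread: 6.4 mg / 1.8 mg = 3.556 servings × $0.35 = $1.24.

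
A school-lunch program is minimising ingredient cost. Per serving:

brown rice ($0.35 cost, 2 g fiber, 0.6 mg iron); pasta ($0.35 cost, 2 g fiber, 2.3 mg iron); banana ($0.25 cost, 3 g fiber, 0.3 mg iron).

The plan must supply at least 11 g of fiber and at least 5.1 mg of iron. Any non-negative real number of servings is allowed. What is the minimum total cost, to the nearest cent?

$1.27

The cheapest plan sits at a corner of the feasible region — with two constraints it uses at most two foods.
brown rice only: max(11/2, 5.1/0.6) = 8.5 servings → $2.98.
pasta only: max(11/2, 5.1/2.3) = 5.5 servings → $1.93.
banana only: max(11/3, 5.1/0.3) = 17 servings → $4.25.
brown rice + pasta with both tight: 4.441 servings and 1.059 servings → $1.93.
brown rice + banana with both targets exact would need a negative amount; discard.
pasta + banana with both tight: 1.905 servings and 2.397 servings → $1.27.
Cheapest feasible corner: $1.27.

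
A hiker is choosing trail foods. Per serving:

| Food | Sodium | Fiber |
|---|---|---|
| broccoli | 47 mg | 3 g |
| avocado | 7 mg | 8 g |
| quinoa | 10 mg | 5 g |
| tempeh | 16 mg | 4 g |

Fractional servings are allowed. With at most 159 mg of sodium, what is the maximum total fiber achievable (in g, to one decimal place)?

181.7 g

Fiber per mg sodium: avocado 1.143, quinoa 0.5, tempeh 0.25, broccoli 0.06383.
With no serving limits, spend the whole sodium allowance on avocado: 159 mg / 7 mg × 8 g = 181.7 g.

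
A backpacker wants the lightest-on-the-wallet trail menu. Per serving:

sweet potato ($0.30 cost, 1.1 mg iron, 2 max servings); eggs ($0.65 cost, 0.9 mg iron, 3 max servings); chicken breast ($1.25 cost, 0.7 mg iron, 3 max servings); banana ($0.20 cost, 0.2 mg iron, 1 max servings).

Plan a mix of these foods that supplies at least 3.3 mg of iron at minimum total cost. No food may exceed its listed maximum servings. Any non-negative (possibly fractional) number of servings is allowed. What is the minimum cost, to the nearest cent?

$1.39

Cost per mg of iron: sweet potato $0.2727, eggs $0.7222, banana $1.0000, chicken breast $1.7857.
Take 2 servings of sweet potato: +2.2 mg iron for $0.60 (total $0.60, still need 1.1 mg).
Take 1.222 servings of eggs: +1.1 mg iron for $0.79 (total $1.39, still need 0.0 mg).
Greedy by cheapest-per-mg is optimal for a single linear constraint, so the minimum cost is $1.39.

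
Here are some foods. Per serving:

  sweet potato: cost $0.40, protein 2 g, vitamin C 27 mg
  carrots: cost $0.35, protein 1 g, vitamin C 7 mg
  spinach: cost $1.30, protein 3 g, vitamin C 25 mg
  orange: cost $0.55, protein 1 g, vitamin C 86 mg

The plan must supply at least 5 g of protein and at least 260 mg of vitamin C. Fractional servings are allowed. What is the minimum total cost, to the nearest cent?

An LP optimum is at a vertex; with two nutrient constraints at most two foods are used. Check each candidate.
sweet potato only: max(5/2, 260/27) = 9.63 servings → $3.85.
carrots only: max(5/1, 260/7) = 37.14 servings → $13.00.
spinach only: max(5/3, 260/25) = 10.4 servings → $13.52.
orange only: max(5/1, 260/86) = 5 servings → $2.75.
sweet potato + carrots: the both-tight solution has a negative serving — not a feasible corner.
sweet potato + spinach with both targets exact would need a negative amount; discard.
sweet potato + orange with both tight: 1.172 servings and 2.655 servings → $1.93.
carrots + spinach: the both-tight solution has a negative serving — not a feasible corner.
carrots + orange with both tight: 2.152 servings and 2.848 servings → $2.32.
spinach + orange with both tight: 0.7296 servings and 2.811 servings → $2.49.
So the least-cost plan costs $1.93.

$1.93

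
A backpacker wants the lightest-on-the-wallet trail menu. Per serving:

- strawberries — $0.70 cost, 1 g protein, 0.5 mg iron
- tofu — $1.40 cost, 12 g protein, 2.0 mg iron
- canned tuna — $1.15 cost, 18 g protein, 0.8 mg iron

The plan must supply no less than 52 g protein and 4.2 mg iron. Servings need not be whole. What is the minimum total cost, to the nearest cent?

$4.14

Two binding constraints pin down two serving amounts, so the optimal mix uses at most two foods. The candidates are each food alone (scaled to the tighter of protein/iron) and each pair with both constraints tight.
strawberries only: max(52/1, 4.2/0.5) = 52 servings → $36.40.
tofu only: max(52/12, 4.2/2.0) = 4.333 servings → $6.07.
canned tuna only: max(52/18, 4.2/0.8) = 5.25 servings → $6.04.
strawberries + tofu: the both-tight solution has a negative serving — not a feasible corner.
strawberries + canned tuna with both tight: 4.146 servings and 2.659 servings → $5.96.
tofu + canned tuna with both tight: 1.288 servings and 2.03 servings → $4.14.
So the least-cost plan costs $4.14.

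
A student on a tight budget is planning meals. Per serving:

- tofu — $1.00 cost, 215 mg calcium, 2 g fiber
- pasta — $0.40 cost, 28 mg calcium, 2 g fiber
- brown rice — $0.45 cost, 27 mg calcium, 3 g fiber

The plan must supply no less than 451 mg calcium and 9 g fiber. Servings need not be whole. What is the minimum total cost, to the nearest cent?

$2.66

With two linear requirements the optimum uses one or two foods; enumerate the corners.
tofu only: max(451/215, 9/2) = 4.5 servings → $4.50.
pasta only: max(451/28, 9/2) = 16.11 servings → $6.44.
brown rice only: max(451/27, 9/3) = 16.7 servings → $7.52.
tofu + pasta with both tight: 1.738 servings and 2.762 servings → $2.84.
tofu + brown rice with both tight: 1.878 servings and 1.748 servings → $2.66.
pasta + brown rice with both targets exact would need a negative amount; discard.
Cheapest feasible corner: $2.66.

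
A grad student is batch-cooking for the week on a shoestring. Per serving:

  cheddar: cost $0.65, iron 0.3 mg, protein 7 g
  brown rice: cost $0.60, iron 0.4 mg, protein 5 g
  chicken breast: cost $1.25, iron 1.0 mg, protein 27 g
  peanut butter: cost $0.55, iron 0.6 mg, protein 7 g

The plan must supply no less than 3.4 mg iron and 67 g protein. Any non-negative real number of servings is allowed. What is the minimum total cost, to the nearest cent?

Compare the cost at each extreme point of the feasible region.
cheddar only: max(3.4/0.3, 67/7) = 11.33 servings → $7.37.
brown rice only: max(3.4/0.4, 67/5) = 13.4 servings → $8.04.
chicken breast only: max(3.4/1.0, 67/27) = 3.4 servings → $4.25.
peanut butter only: max(3.4/0.6, 67/7) = 9.571 servings → $5.26.
cheddar + brown rice with both tight: 7.538 servings and 2.846 servings → $6.61.
cheddar + chicken breast: the both-tight solution has a negative serving — not a feasible corner.
cheddar + peanut butter with both tight: 7.81 servings and 1.762 servings → $6.05.
brown rice + chicken breast with both tight: 4.276 servings and 1.69 servings → $4.68.
brown rice + peanut butter: the both-tight solution has a negative serving — not a feasible corner.
chicken breast + peanut butter with both tight: 1.783 servings and 2.696 servings → $3.71.
So the least-cost plan costs $3.71.

$3.71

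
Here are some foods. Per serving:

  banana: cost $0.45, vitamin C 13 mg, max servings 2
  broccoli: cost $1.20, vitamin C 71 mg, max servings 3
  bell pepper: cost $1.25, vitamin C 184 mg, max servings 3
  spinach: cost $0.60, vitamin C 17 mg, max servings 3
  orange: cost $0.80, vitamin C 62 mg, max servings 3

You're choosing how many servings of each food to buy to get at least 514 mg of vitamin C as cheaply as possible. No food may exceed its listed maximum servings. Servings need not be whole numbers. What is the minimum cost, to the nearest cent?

$3.49

Cost per mg of vitamin C: bell pepper $0.0068, orange $0.0129, broccoli $0.0169, banana $0.0346, spinach $0.0353.
Take 2.793 servings of bell pepper: +514.0 mg vitamin C for $3.49 (total $3.49, still need 0.0 mg).
Filling from the cheapest source first is optimal under one linear minimum: $3.49.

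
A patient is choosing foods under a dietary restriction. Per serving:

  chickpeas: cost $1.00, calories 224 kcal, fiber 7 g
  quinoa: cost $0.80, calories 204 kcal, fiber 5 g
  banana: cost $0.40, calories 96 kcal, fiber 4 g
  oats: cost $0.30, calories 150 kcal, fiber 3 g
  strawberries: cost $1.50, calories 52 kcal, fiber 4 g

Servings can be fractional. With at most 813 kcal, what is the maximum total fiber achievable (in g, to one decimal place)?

Fiber per kcal: strawberries 0.07692, banana 0.04167, chickpeas 0.03125, quinoa 0.02451, oats 0.02.
With no serving limits, spend the whole calories allowance on strawberries: 813 kcal / 52 kcal × 4 g = 62.5 g.

62.5 g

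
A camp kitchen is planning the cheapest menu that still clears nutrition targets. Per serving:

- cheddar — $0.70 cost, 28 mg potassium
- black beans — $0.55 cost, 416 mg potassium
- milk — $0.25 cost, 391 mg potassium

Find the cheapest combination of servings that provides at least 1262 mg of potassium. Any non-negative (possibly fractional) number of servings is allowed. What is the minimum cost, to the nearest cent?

Cost per mg of potassium: milk $0.0006, black beans $0.0013, cheddar $0.0250.
With no serving limits, use only milk: 1262 mg / 391 mg = 3.228 servings × $0.25 = $0.81.

$0.81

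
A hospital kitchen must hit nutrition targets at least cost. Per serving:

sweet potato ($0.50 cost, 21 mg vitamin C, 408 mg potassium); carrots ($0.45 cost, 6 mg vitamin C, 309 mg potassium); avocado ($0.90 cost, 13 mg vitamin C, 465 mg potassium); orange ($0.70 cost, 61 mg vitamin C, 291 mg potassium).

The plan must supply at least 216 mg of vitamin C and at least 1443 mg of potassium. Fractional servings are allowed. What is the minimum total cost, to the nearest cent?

For a min-cost LP with two ≥-constraints, a basic feasible solution has at most two positive variables.
sweet potato only: max(216/21, 1443/408) = 10.29 servings → $5.14.
carrots only: max(216/6, 1443/309) = 36 servings → $16.20.
avocado only: max(216/13, 1443/465) = 16.62 servings → $14.95.
orange only: max(216/61, 1443/291) = 4.959 servings → $3.47.
sweet potato + carrots: intersection lies outside the first quadrant.
sweet potato + avocado with both targets exact would need a negative amount; discard.
sweet potato + orange with both tight: 1.34 servings and 3.08 servings → $2.83.
carrots + avocado with both targets exact would need a negative amount; discard.
carrots + orange with both tight: 1.471 servings and 3.396 servings → $3.04.
avocado + orange with both tight: 1.024 servings and 3.323 servings → $3.25.
So the least-cost plan costs $2.83.

$2.83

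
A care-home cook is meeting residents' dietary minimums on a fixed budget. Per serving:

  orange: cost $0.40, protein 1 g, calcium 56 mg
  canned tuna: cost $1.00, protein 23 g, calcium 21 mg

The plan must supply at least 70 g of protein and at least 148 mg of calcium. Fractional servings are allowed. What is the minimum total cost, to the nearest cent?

$3.59

orange only: max(70/1, 148/56) = 70 servings → $28.00.
canned tuna only: max(70/23, 148/21) = 7.048 servings → $7.05.
orange + canned tuna with both tight: 1.526 servings and 2.977 servings → $3.59.
So the least-cost plan costs $3.59.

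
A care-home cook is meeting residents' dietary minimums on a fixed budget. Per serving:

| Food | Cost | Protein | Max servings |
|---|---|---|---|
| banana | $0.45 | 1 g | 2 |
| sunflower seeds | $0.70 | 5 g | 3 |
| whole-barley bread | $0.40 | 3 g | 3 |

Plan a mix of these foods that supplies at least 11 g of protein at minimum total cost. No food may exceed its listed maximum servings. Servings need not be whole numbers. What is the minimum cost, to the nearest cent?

Cost per g of protein: whole-barley bread $0.1333, sunflower seeds $0.1400, banana $0.4500.
Take 3 servings of whole-barley bread: +9.0 g protein for $1.20 (total $1.20, still need 2.0 g).
Take 0.4 servings of sunflower seeds: +2.0 g protein for $0.28 (total $1.48, still need 0.0 g).
Greedy by cheapest-per-g is optimal for a single linear constraint, so the minimum cost is $1.48.

$1.48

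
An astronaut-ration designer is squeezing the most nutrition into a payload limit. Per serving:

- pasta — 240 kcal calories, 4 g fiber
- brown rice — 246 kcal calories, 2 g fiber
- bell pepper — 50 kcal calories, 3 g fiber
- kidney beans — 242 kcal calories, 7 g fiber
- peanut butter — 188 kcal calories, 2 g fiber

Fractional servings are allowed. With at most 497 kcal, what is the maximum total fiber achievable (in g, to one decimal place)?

Fiber per kcal: bell pepper 0.06, kidney beans 0.02893, pasta 0.01667, peanut butter 0.01064, brown rice 0.00813.
With no serving limits, spend the whole calories allowance on bell pepper: 497 kcal / 50 kcal × 3 g = 29.8 g.

29.8 g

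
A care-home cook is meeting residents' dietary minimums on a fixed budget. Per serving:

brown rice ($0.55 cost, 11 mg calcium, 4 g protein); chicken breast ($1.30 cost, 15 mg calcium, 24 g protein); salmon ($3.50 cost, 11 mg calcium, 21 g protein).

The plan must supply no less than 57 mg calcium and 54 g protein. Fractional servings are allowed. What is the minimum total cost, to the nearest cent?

Check every corner: each single food scaled to meet both minima, and each pair solved so both constraints bind.
brown rice only: max(57/11, 54/4) = 13.5 servings → $7.42.
chicken breast only: max(57/15, 54/24) = 3.8 servings → $4.94.
salmon only: max(57/11, 54/21) = 5.182 servings → $18.14.
brown rice + chicken breast with both tight: 2.735 servings and 1.794 servings → $3.84.
brown rice + salmon with both tight: 3.225 servings and 1.957 servings → $8.62.
chicken breast + salmon: intersection lies outside the first quadrant.
The minimum over all feasible corners is $3.84.

$3.84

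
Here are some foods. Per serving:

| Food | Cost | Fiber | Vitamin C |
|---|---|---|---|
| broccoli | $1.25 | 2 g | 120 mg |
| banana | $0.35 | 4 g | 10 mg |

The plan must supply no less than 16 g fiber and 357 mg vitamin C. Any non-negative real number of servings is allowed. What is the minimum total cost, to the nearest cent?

An LP optimum is at a vertex; with two nutrient constraints at most two foods are used. Check each candidate.
broccoli only: max(16/2, 357/120) = 8 servings → $10.00.
banana only: max(16/4, 357/10) = 35.7 servings → $12.49.
broccoli + banana with both tight: 2.757 servings and 2.622 servings → $4.36.
The minimum over all feasible corners is $4.36.

$4.36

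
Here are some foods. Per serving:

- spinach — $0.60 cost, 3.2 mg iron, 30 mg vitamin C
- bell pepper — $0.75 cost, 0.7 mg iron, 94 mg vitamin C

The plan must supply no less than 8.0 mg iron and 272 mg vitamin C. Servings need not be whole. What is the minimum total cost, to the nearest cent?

$2.89

spinach only: max(8.0/3.2, 272/30) = 9.067 servings → $5.44.
bell pepper only: max(8.0/0.7, 272/94) = 11.43 servings → $8.57.
spinach + bell pepper with both tight: 2.007 servings and 2.253 servings → $2.89.
The minimum over all feasible corners is $2.89.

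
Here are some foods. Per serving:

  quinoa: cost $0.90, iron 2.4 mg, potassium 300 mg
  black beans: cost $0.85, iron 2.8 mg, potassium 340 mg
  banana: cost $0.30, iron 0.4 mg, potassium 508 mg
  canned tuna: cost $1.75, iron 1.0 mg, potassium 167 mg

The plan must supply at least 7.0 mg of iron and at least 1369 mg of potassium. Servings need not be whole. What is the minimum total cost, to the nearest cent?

quinoa only: max(7.0/2.4, 1369/300) = 4.563 servings → $4.11.
black beans only: max(7.0/2.8, 1369/340) = 4.026 servings → $3.42.
banana only: max(7.0/0.4, 1369/508) = 17.5 servings → $5.25.
canned tuna only: max(7.0/1.0, 1369/167) = 8.198 servings → $14.35.
quinoa + black beans: the both-tight solution has a negative serving — not a feasible corner.
quinoa + banana with both tight: 2.737 servings and 1.079 servings → $2.79.
quinoa + canned tuna: intersection lies outside the first quadrant.
black beans + banana with both tight: 2.339 servings and 1.13 servings → $2.33.
black beans + canned tuna: intersection lies outside the first quadrant.
banana + canned tuna with both tight: 0.4533 servings and 6.819 servings → $12.07.
So the least-cost plan costs $2.33.

$2.33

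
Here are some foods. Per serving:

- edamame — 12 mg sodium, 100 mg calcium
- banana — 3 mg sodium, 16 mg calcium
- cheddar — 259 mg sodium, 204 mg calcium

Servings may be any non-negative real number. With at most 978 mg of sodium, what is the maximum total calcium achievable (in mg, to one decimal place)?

Calcium per mg sodium: edamame 8.333, banana 5.333, cheddar 0.7876.
With no serving limits, spend the whole sodium allowance on edamame: 978 mg / 12 mg × 100 mg = 8150.0 mg.

8150.0 mg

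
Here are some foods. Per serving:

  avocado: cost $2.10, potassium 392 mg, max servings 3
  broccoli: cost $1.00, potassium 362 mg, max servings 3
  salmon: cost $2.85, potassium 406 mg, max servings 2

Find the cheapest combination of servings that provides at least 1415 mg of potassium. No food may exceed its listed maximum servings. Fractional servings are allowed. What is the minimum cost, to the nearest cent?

$4.76

Cost per mg of potassium: broccoli $0.0028, avocado $0.0054, salmon $0.0070.
Take 3 servings of broccoli: +1086.0 mg potassium for $3.00 (total $3.00, still need 329.0 mg).
Take 0.8393 servings of avocado: +329.0 mg potassium for $1.76 (total $4.76, still need 0.0 mg).
Greedy by cheapest-per-mg is optimal for a single linear constraint, so the minimum cost is $4.76.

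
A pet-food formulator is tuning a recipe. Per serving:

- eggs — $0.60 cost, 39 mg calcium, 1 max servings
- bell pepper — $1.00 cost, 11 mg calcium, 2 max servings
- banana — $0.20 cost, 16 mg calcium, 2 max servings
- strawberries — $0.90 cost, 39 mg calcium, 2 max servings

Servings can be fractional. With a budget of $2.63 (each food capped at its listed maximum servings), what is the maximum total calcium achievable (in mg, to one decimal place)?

141.6 mg

Calcium per dollar: banana 80, eggs 65, strawberries 43.33, bell pepper 11.
Take 2 servings of banana: spends $0.40, +32.0 mg calcium (running total 32.0 mg).
Take 1 serving of eggs: spends $0.60, +39.0 mg calcium (running total 71.0 mg).
Take 1.811 servings of strawberries: spends $1.63, +70.6 mg calcium (running total 141.6 mg).
Filling greedily by calcium-per-dollar is optimal for one linear limit, giving 141.6 mg.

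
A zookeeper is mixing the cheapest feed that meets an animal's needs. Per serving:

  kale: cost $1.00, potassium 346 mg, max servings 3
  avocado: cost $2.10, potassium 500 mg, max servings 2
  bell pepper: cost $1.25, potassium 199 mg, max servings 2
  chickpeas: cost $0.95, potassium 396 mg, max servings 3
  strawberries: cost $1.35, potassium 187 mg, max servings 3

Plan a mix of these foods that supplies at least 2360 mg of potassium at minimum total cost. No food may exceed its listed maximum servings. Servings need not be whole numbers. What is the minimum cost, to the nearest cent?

$6.41

Cost per mg of potassium: chickpeas $0.0024, kale $0.0029, avocado $0.0042, bell pepper $0.0063, strawberries $0.0072.
Take 3 servings of chickpeas: +1188.0 mg potassium for $2.85 (total $2.85, still need 1172.0 mg).
Take 3 servings of kale: +1038.0 mg potassium for $3.00 (total $5.85, still need 134.0 mg).
Take 0.268 servings of avocado: +134.0 mg potassium for $0.56 (total $6.41, still need 0.0 mg).
Greedy by cheapest-per-mg is optimal for a single linear constraint, so the minimum cost is $6.41.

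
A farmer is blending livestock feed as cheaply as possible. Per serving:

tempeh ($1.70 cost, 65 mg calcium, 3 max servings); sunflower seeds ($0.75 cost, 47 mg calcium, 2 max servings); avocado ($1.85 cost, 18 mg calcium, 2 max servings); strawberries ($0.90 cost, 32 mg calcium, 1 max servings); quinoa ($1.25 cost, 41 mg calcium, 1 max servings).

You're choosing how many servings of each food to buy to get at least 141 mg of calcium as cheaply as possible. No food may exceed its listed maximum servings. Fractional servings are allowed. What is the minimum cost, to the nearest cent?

$2.73

Cost per mg of calcium: sunflower seeds $0.0160, tempeh $0.0262, strawberries $0.0281, quinoa $0.0305, avocado $0.1028.
Take 2 servings of sunflower seeds: +94.0 mg calcium for $1.50 (total $1.50, still need 47.0 mg).
Take 0.7231 servings of tempeh: +47.0 mg calcium for $1.23 (total $2.73, still need 0.0 mg).
Greedy by cheapest-per-mg is optimal for a single linear constraint, so the minimum cost is $2.73.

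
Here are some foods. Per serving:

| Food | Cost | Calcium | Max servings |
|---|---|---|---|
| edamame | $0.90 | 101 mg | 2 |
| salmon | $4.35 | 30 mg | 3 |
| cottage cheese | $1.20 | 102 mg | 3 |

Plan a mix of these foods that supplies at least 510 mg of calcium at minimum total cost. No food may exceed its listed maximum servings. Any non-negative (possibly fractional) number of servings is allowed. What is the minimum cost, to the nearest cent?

$5.69

Cost per mg of calcium: edamame $0.0089, cottage cheese $0.0118, salmon $0.1450.
Take 2 servings of edamame: +202.0 mg calcium for $1.80 (total $1.80, still need 308.0 mg).
Take 3 servings of cottage cheese: +306.0 mg calcium for $3.60 (total $5.40, still need 2.0 mg).
Take 0.06667 servings of salmon: +2.0 mg calcium for $0.29 (total $5.69, still need 0.0 mg).
Filling from the cheapest source first is optimal under one linear minimum: $5.69.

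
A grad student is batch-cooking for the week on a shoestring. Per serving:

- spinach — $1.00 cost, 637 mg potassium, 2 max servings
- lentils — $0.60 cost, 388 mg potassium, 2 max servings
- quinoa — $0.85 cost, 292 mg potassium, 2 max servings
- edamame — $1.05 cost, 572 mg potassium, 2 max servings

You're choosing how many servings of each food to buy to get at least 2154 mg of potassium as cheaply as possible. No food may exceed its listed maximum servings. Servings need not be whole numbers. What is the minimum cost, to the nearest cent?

$3.39

Cost per mg of potassium: lentils $0.0015, spinach $0.0016, edamame $0.0018, quinoa $0.0029.
Take 2 servings of lentils: +776.0 mg potassium for $1.20 (total $1.20, still need 1378.0 mg).
Take 2 servings of spinach: +1274.0 mg potassium for $2.00 (total $3.20, still need 104.0 mg).
Take 0.1818 servings of edamame: +104.0 mg potassium for $0.19 (total $3.39, still need 0.0 mg).
Greedy by cheapest-per-mg is optimal for a single linear constraint, so the minimum cost is $3.39.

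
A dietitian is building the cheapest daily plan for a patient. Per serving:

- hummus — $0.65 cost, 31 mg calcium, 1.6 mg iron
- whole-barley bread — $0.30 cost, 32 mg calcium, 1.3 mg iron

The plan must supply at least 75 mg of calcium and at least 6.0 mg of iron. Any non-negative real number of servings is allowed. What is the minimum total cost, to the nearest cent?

hummus only: max(75/31, 6.0/1.6) = 3.75 servings → $2.44.
whole-barley bread only: max(75/32, 6.0/1.3) = 4.615 servings → $1.38.
hummus + whole-barley bread: intersection lies outside the first quadrant.
So the least-cost plan costs $1.38.

$1.38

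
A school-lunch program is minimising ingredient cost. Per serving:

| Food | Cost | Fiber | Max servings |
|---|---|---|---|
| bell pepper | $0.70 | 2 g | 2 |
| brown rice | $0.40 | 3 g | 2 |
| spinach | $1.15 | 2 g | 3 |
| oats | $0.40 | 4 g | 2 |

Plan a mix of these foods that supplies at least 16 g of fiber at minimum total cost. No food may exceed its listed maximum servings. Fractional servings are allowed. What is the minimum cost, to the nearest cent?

Cost per g of fiber: oats $0.1000, brown rice $0.1333, bell pepper $0.3500, spinach $0.5750.
Take 2 servings of oats: +8.0 g fiber for $0.80 (total $0.80, still need 8.0 g).
Take 2 servings of brown rice: +6.0 g fiber for $0.80 (total $1.60, still need 2.0 g).
Take 1 serving of bell pepper: +2.0 g fiber for $0.70 (total $2.30, still need 0.0 g).
Greedy by cheapest-per-g is optimal for a single linear constraint, so the minimum cost is $2.30.

$2.30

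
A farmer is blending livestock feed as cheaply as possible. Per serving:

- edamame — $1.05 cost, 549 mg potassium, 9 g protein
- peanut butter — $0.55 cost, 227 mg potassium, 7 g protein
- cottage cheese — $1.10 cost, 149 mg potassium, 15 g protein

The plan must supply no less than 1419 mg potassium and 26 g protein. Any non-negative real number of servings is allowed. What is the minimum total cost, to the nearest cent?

A basic optimal solution has at most two foods positive. Try each food alone and each pair with both targets met exactly.
edamame only: max(1419/549, 26/9) = 2.889 servings → $3.03.
peanut butter only: max(1419/227, 26/7) = 6.251 servings → $3.44.
cottage cheese only: max(1419/149, 26/15) = 9.523 servings → $10.48.
edamame + peanut butter with both tight: 2.239 servings and 0.835 servings → $2.81.
edamame + cottage cheese with both tight: 2.526 servings and 0.218 servings → $2.89.
peanut butter + cottage cheese: intersection lies outside the first quadrant.
Cheapest feasible corner: $2.81.

$2.81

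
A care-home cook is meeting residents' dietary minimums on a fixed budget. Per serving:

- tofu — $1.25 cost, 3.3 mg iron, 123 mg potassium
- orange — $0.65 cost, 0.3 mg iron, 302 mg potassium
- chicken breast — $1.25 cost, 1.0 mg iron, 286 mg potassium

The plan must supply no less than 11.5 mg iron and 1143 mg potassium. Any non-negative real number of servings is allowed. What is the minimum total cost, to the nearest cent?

$5.67

Check every corner: each single food scaled to meet both minima, and each pair solved so both constraints bind.
tofu only: max(11.5/3.3, 1143/123) = 9.293 servings → $11.62.
orange only: max(11.5/0.3, 1143/302) = 38.33 servings → $24.92.
chicken breast only: max(11.5/1.0, 1143/286) = 11.5 servings → $14.38.
tofu + orange with both tight: 3.262 servings and 2.456 servings → $5.67.
tofu + chicken breast with both tight: 2.615 servings and 2.872 servings → $6.86.
orange + chicken breast: intersection lies outside the first quadrant.
The minimum over all feasible corners is $5.67.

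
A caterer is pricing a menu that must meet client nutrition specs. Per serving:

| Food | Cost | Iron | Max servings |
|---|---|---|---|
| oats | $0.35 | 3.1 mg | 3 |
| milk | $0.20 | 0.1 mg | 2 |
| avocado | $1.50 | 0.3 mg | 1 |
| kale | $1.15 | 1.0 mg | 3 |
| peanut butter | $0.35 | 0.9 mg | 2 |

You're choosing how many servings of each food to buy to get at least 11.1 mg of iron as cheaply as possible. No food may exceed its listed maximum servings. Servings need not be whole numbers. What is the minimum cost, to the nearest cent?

$1.75

Cost per mg of iron: oats $0.1129, peanut butter $0.3889, kale $1.1500, milk $2.0000, avocado $5.0000.
Take 3 servings of oats: +9.3 mg iron for $1.05 (total $1.05, still need 1.8 mg).
Take 2 servings of peanut butter: +1.8 mg iron for $0.70 (total $1.75, still need 0.0 mg).
Greedy by cheapest-per-mg is optimal for a single linear constraint, so the minimum cost is $1.75.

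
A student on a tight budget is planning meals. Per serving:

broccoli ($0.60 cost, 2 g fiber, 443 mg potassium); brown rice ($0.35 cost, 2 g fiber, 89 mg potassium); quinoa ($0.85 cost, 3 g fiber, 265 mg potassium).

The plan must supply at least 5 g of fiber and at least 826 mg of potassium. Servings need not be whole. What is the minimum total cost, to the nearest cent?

Check every corner: each single food scaled to meet both minima, and each pair solved so both constraints bind.
broccoli only: max(5/2, 826/443) = 2.5 servings → $1.50.
brown rice only: max(5/2, 826/89) = 9.281 servings → $3.25.
quinoa only: max(5/3, 826/265) = 3.117 servings → $2.65.
broccoli + brown rice with both tight: 1.705 servings and 0.7952 servings → $1.30.
broccoli + quinoa with both tight: 1.443 servings and 0.7046 servings → $1.46.
brown rice + quinoa: the both-tight solution has a negative serving — not a feasible corner.
So the least-cost plan costs $1.30.

$1.30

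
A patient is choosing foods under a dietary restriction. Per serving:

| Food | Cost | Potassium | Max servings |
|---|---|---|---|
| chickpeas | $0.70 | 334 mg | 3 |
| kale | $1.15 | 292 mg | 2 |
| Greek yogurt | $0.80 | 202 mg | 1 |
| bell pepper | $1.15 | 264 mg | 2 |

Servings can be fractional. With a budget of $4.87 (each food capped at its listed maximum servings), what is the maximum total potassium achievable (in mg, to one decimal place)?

1704.7 mg

Potassium per dollar: chickpeas 477.1, kale 253.9, Greek yogurt 252.5, bell pepper 229.6.
Take 3 servings of chickpeas: spends $2.10, +1002.0 mg potassium (running total 1002.0 mg).
Take 2 servings of kale: spends $2.30, +584.0 mg potassium (running total 1586.0 mg).
Take 0.5875 servings of Greek yogurt: spends $0.47, +118.7 mg potassium (running total 1704.7 mg).
Filling greedily by potassium-per-dollar is optimal for one linear limit, giving 1704.7 mg.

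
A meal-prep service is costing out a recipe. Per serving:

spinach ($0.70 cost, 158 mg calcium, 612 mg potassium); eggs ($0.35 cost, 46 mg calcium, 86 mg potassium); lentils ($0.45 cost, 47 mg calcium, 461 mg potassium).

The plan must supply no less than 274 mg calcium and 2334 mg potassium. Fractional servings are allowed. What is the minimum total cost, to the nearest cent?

This is a tiny linear program; its minimum lies at a vertex of the feasible set. List the vertices and price them.
spinach only: max(274/158, 2334/612) = 3.814 servings → $2.67.
eggs only: max(274/46, 2334/86) = 27.14 servings → $9.50.
lentils only: max(274/47, 2334/461) = 5.83 servings → $2.62.
spinach + eggs: intersection lies outside the first quadrant.
spinach + lentils with both tight: 0.377 servings and 4.562 servings → $2.32.
eggs + lentils with both tight: 0.9681 servings and 4.882 servings → $2.54.
Cheapest feasible corner: $2.32.

$2.32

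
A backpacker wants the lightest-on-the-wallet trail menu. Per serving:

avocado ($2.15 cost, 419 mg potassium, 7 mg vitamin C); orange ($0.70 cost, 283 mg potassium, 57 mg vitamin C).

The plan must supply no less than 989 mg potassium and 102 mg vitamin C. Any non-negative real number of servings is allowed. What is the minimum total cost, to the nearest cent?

$2.45

A basic optimal solution has at most two foods positive. Try each food alone and each pair with both targets met exactly.
avocado only: max(989/419, 102/7) = 14.57 servings → $31.33.
orange only: max(989/283, 102/57) = 3.495 servings → $2.45.
avocado + orange with both tight: 1.256 servings and 1.635 servings → $3.84.
Cheapest feasible corner: $2.45.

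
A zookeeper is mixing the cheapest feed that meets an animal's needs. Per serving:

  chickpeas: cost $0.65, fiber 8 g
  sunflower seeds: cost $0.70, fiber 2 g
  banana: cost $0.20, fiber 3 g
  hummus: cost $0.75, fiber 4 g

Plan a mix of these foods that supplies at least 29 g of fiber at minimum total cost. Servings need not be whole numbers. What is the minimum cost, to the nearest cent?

Cost per g of fiber: banana $0.0667, chickpeas $0.0813, hummus $0.1875, sunflower seeds $0.3500.
With no serving limits, use only banana: 29 g / 3 g = 9.667 servings × $0.20 = $1.93.

$1.93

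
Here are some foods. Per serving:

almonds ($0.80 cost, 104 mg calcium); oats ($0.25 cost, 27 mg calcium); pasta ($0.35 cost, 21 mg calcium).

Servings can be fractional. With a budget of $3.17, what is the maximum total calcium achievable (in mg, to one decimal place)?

412.1 mg

Calcium per dollar: almonds 130, oats 108, pasta 60.
With no serving limits, spend the whole cost allowance on almonds: $3.17 / $0.80 × 104 mg = 412.1 mg.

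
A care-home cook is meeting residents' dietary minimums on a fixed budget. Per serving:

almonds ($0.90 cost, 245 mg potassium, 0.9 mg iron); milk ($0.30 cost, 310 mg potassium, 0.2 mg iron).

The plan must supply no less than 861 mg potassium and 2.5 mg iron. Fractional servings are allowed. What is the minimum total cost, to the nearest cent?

$2.57

A basic optimal solution has at most two foods positive. Try each food alone and each pair with both targets met exactly.
almonds only: max(861/245, 2.5/0.9) = 3.514 servings → $3.16.
milk only: max(861/310, 2.5/0.2) = 12.5 servings → $3.75.
almonds + milk with both tight: 2.621 servings and 0.7061 servings → $2.57.
Cheapest feasible corner: $2.57.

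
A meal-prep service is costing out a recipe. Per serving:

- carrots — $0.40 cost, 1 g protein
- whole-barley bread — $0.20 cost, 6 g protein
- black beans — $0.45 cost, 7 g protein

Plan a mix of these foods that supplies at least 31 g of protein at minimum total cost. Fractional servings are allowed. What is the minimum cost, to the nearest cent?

$1.03

Cost per g of protein: whole-barley bread $0.0333, black beans $0.0643, carrots $0.4000.
With no serving limits, use only whole-barley bread: 31 g / 6 g = 5.167 servings × $0.20 = $1.03.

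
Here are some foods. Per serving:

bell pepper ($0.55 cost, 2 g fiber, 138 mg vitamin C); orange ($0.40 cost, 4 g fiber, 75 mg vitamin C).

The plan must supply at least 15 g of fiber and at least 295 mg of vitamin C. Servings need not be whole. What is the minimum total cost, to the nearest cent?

$1.55

Two binding constraints pin down two serving amounts, so the optimal mix uses at most two foods. The candidates are each food alone (scaled to the tighter of fiber/vitamin C) and each pair with both constraints tight.
bell pepper only: max(15/2, 295/138) = 7.5 servings → $4.12.
orange only: max(15/4, 295/75) = 3.933 servings → $1.57.
bell pepper + orange with both tight: 0.1368 servings and 3.682 servings → $1.55.
Cheapest feasible corner: $1.55.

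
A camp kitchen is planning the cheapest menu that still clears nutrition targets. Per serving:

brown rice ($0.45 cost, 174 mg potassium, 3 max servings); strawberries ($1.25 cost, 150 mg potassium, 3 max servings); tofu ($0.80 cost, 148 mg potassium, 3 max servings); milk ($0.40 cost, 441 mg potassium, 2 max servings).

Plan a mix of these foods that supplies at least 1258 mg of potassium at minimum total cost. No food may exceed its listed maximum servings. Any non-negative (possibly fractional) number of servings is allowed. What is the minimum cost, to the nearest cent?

Cost per mg of potassium: milk $0.0009, brown rice $0.0026, tofu $0.0054, strawberries $0.0083.
Take 2 servings of milk: +882.0 mg potassium for $0.80 (total $0.80, still need 376.0 mg).
Take 2.161 servings of brown rice: +376.0 mg potassium for $0.97 (total $1.77, still need 0.0 mg).
Filling from the cheapest source first is optimal under one linear minimum: $1.77.

$1.77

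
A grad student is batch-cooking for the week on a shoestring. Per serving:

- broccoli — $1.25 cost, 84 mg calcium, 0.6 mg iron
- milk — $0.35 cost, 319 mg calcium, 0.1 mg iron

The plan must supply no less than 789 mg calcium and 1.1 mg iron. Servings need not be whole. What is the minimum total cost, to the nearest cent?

$2.59

broccoli only: max(789/84, 1.1/0.6) = 9.393 servings → $11.74.
milk only: max(789/319, 1.1/0.1) = 11 servings → $3.85.
broccoli + milk with both tight: 1.486 servings and 2.082 servings → $2.59.
The minimum over all feasible corners is $2.59.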